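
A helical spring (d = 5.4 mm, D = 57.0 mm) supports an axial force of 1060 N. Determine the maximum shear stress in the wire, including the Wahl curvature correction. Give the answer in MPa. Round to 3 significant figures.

1110 MPa

Spring index C = D/d = 57.0/5.4 = 10.5556
K_W = (4C−1)/(4C−4) + 0.615/C = 41.222/38.222 + 0.0583 = 1.1368
τ₀ = 8FD/(πd³) = 8·1060·57.0/(π·5.4³) = 483360/494.69 = 977.1 MPa
τ_max = K·τ₀ = 1.1368 × 977.1 = 1110.7 MPa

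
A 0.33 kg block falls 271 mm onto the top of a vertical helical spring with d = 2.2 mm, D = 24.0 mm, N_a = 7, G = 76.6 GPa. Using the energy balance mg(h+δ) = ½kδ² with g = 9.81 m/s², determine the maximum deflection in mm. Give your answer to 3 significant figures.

k = Gd⁴/(8D³N_a) = (76.6×10³)(2.2⁴)/(8·24.0³·7) = 2.3179 N/mm
W = mg = 0.33 × 9.81 = 3.2373 N
½kδ² − Wδ − Wh = 0 → δ = (W + √(W² + 2kWh))/k
δ = (3.2373 + √(10.48 + 4067.05))/2.3179 = (3.2373 + 63.856)/2.3179 = 28.945 mm

28.9 mm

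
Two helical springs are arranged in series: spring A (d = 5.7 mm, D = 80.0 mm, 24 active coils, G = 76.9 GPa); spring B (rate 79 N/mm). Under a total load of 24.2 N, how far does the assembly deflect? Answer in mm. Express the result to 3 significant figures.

29.6 mm

k_A = Gd⁴/(8D³N_a) = (76.9×10³)(5.7⁴)/(8·80.0³·24) = 0.82576 N/mm
Series: 1/k_eq = 1/0.82576 + 1/79 = 1.2237; k_eq = 0.81722 N/mm
δ = F/k_eq = 24.2/0.81722 = 29.613 mm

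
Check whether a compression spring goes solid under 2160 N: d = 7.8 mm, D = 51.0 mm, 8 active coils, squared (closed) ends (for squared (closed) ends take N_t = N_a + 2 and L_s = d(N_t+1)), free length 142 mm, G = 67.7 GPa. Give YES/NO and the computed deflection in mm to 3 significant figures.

k = Gd⁴/(8D³N_a) = (67.7×10³)(7.8⁴)/(8·51.0³·8) = 29.517 N/mm
N_t = 10; L_s = 7.8·11 = 85.8 mm; δ_solid = L₀ − L_s = 142 − 85.8 = 56.2 mm
δ = F/k = 2160/29.517 = 73.177 mm
δ ≥ δ_solid → spring goes solid

YES, δ = 73.2 mm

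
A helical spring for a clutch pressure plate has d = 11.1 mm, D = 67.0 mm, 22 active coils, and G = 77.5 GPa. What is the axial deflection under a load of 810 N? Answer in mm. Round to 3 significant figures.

36.4 mm

k = Gd⁴/(8D³N_a) = (77.5×10³)(11.1⁴)/(8·67.0³·22) = 22.226 N/mm
δ = F/k = 810 / 22.226 = 36.444 mm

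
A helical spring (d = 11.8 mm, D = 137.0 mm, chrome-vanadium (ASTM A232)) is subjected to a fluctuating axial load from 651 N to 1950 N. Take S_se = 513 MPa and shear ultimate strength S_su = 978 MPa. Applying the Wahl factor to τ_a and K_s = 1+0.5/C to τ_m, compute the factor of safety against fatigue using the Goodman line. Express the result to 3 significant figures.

1.68

C = D/d = 137.0/11.8 = 11.6102; K_W = (4C−1)/(4C−4)+0.615/C = 1.1237; K_s = 1+0.5/C = 1.0431
F_a = (F_max−F_min)/2 = 649.5 N; F_m = (F_max+F_min)/2 = 1300.5 N
τ_a = K_W·8F_aD/(πd³) = 1.1237 × 137.91 = 154.96 MPa
τ_m = K_s·8F_mD/(πd³) = 1.0431 × 276.14 = 288.03 MPa
Goodman: 1/n_f = τ_a/S_se + τ_m/S_su = 154.96/513 + 288.03/978 = 0.30207 + 0.29451 = 0.59658
n_f = 1/0.59658 = 1.676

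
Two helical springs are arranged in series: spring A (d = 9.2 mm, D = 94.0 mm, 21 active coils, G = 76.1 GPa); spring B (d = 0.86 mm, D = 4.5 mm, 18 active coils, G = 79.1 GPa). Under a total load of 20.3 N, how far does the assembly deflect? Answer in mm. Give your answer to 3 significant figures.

k_A = Gd⁴/(8D³N_a) = (76.1×10³)(9.2⁴)/(8·94.0³·21) = 3.907 N/mm
k_B = Gd⁴/(8D³N_a) = (79.1×10³)(0.86⁴)/(8·4.5³·18) = 3.2974 N/mm
Series: 1/k_eq = 1/3.907 + 1/3.2974 = 0.55922; k_eq = 1.7882 N/mm
δ = F/k_eq = 20.3/1.7882 = 11.352 mm

11.4 mm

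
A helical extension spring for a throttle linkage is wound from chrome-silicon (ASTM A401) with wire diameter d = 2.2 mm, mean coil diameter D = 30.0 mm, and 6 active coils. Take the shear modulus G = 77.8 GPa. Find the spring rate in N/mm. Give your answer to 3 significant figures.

1.41 N/mm

k = Gd⁴/(8D³N_a) = (77.8×10³ × 2.2⁴) / (8 × 30.0³ × 6)
  = 1.82251e+06 / 1.296e+06 = 1.4063 N/mm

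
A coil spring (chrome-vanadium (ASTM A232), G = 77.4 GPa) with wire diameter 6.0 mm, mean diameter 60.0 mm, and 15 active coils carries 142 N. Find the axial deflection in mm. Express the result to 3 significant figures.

k = Gd⁴/(8D³N_a) = (77.4×10³)(6.0⁴)/(8·60.0³·15) = 3.87 N/mm
δ = F/k = 142 / 3.87 = 36.693 mm

36.7 mm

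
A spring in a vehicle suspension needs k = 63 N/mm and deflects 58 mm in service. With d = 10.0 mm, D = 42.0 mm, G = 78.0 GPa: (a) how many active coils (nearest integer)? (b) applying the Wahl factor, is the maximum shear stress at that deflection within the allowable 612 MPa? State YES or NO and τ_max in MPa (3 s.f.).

N_a = Gd⁴/(8D³k) = (78.0×10³)(10.0⁴)/(8·42.0³·63) = 20.89 → N_a = 21
Actual rate k = Gd⁴/(8D³·21) = 62.667 N/mm
Working load F = kδ = 62.667·58 = 3634.7 N
C = 42.0/10.0 = 4.2000; K_W = (4C−1)/(4C−4)+0.615/C = 1.3808
τ_max = K_W·8FD/(πd³) = 1.3808·388.74 = 536.77 MPa
τ_max ≤ 612 MPa → acceptable

(a) 21 coils; (b) YES, τ_max = 537 MPa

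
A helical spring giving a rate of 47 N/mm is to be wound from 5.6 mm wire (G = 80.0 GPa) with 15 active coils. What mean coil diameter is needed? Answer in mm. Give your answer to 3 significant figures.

24.1 mm

D = (Gd⁴/(8N_a·k))^(1/3) = (80.0×10³·5.6⁴/(8·15·47))^(1/3)
  = (13949.6)^(1/3) = 24.0725 mm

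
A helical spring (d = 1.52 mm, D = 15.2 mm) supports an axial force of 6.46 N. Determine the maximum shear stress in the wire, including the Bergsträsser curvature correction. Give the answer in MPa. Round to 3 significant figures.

Spring index C = D/d = 15.2/1.52 = 10.0000
K_B = (4C+2)/(4C−3) = 42.000/37.000 = 1.1351
τ₀ = 8FD/(πd³) = 8·6.46·15.2/(π·1.52³) = 785.536/11.033 = 71.201 MPa
τ_max = K·τ₀ = 1.1351 × 71.201 = 80.823 MPa

80.8 MPa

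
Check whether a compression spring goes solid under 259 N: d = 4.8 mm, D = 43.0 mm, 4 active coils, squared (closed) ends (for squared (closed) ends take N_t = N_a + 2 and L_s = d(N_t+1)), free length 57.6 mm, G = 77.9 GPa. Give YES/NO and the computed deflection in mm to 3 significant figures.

NO, δ = 15.9 mm

k = Gd⁴/(8D³N_a) = (77.9×10³)(4.8⁴)/(8·43.0³·4) = 16.254 N/mm
N_t = 6; L_s = 4.8·7 = 33.6 mm; δ_solid = L₀ − L_s = 57.6 − 33.6 = 24 mm
δ = F/k = 259/16.254 = 15.935 mm
δ < δ_solid → spring does not go solid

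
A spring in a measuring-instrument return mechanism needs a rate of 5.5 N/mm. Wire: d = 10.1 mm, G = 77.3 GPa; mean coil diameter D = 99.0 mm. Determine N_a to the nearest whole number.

19

N_a = Gd⁴/(8D³k) = (77.3×10³ × 10.1⁴)/(8 × 99.0³ × 5.5)
    = 8.04387e+08 / 4.26932e+07 = 18.84 → 19 coils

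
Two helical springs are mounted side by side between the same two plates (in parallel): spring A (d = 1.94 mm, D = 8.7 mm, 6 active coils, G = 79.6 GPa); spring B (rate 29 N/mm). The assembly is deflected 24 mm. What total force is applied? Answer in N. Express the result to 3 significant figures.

k_A = Gd⁴/(8D³N_a) = (79.6×10³)(1.94⁴)/(8·8.7³·6) = 35.671 N/mm
Parallel: k_eq = 35.671 + 29 = 64.671 N/mm
F = k_eq·δ = 64.671·24 = 1552.1 N

1550 N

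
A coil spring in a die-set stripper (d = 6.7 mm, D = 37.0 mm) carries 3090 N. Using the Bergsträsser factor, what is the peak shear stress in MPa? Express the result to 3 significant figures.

Spring index C = D/d = 37.0/6.7 = 5.5224
K_B = (4C+2)/(4C−3) = 24.090/19.090 = 1.2619
τ₀ = 8FD/(πd³) = 8·3090·37.0/(π·6.7³) = 914640/944.87 = 968 MPa
τ_max = K·τ₀ = 1.2619 × 968 = 1221.5 MPa

1220 MPa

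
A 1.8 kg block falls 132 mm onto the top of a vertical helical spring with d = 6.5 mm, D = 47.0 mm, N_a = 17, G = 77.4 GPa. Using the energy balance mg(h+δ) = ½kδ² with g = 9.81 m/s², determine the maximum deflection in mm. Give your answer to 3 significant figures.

23.7 mm

k = Gd⁴/(8D³N_a) = (77.4×10³)(6.5⁴)/(8·47.0³·17) = 9.785 N/mm
W = mg = 1.8 × 9.81 = 17.658 N
½kδ² − Wδ − Wh = 0 → δ = (W + √(W² + 2kWh))/k
δ = (17.658 + √(311.8 + 45615))/9.785 = (17.658 + 214.31)/9.785 = 23.706 mm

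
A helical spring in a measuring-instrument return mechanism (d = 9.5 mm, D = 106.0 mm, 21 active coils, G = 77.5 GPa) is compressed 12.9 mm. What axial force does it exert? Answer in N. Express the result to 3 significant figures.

40.7 N

k = Gd⁴/(8D³N_a) = (77.5×10³)(9.5⁴)/(8·106.0³·21) = 3.1548 N/mm
F = k·δ = 3.1548 × 12.9 = 40.697 N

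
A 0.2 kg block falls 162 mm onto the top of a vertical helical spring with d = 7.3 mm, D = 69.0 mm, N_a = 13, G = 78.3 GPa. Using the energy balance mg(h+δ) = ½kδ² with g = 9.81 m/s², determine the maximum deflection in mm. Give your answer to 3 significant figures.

k = Gd⁴/(8D³N_a) = (78.3×10³)(7.3⁴)/(8·69.0³·13) = 6.5084 N/mm
W = mg = 0.2 × 9.81 = 1.962 N
½kδ² − Wδ − Wh = 0 → δ = (W + √(W² + 2kWh))/k
δ = (1.962 + √(3.8494 + 4137.3))/6.5084 = (1.962 + 64.352)/6.5084 = 10.189 mm

10.2 mm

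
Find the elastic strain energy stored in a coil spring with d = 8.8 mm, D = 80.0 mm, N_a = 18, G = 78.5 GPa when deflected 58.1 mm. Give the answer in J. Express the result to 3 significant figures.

k = Gd⁴/(8D³N_a) = (78.5×10³)(8.8⁴)/(8·80.0³·18) = 6.3851 N/mm
U = ½kδ² = 0.5 × 6.3851 × 58.1² = 10777 N·mm = 10.777 J

10.8 J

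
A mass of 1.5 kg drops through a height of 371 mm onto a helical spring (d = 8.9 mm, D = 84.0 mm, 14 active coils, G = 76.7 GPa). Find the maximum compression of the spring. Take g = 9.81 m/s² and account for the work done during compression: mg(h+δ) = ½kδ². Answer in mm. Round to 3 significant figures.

k = Gd⁴/(8D³N_a) = (76.7×10³)(8.9⁴)/(8·84.0³·14) = 7.2494 N/mm
W = mg = 1.5 × 9.81 = 14.715 N
½kδ² − Wδ − Wh = 0 → δ = (W + √(W² + 2kWh))/k
δ = (14.715 + √(216.53 + 79152.3))/7.2494 = (14.715 + 281.72)/7.2494 = 40.892 mm

40.9 mm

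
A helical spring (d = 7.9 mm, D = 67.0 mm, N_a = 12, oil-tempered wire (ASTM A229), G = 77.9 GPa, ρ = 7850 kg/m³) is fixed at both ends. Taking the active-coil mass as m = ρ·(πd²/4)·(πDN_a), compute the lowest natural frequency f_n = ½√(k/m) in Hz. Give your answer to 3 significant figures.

52.0 Hz

k = Gd⁴/(8D³N_a) = (77.9×10³)(7.9⁴)/(8·67.0³·12) = 10.509 N/mm = 10509 N/m
Wire length L = πDN_a = π·67.0·12 = 2525.8 mm
m = ρ·(πd²/4)·L = 7850 × 49.017×10⁻⁶ m² × 2.5258 m = 0.9719 kg
f_n = ½√(k/m) = 0.5·√(10509/0.9719) = 0.5·√(10813) = 51.992 Hz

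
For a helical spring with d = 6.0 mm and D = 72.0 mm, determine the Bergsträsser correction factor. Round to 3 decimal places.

C = D/d = 72.0/6.0 = 12.0000
K_B = (4C+2)/(4C−3) = 50.000/45.000 = 1.1111

1.111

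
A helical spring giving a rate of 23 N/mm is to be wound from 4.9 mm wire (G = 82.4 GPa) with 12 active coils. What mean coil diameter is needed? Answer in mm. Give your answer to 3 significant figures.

D = (Gd⁴/(8N_a·k))^(1/3) = (82.4×10³·4.9⁴/(8·12·23))^(1/3)
  = (21513.6)^(1/3) = 27.8123 mm

27.8 mm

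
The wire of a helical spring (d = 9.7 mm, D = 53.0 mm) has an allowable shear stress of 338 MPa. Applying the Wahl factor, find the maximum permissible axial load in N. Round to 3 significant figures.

C = D/d = 53.0/9.7 = 5.4639
K_W = (4C−1)/(4C−4) + 0.615/C = 20.856/17.856 + 0.1126 = 1.2806
τ_max = K·8FD/(πd³) → F_max = τ_allow·πd³/(8DK)
F_max = 338·π·9.7³/(8·53.0·1.2806) = 9.6913e+05/542.96 = 1784.9 N

1780 N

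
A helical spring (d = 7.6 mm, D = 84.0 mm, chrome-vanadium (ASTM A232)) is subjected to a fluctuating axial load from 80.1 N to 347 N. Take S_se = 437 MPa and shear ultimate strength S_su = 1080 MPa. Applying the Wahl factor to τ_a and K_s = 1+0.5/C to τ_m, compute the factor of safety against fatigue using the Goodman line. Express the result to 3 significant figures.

3.72

C = D/d = 84.0/7.6 = 11.0526; K_W = (4C−1)/(4C−4)+0.615/C = 1.1303; K_s = 1+0.5/C = 1.0452
F_a = (F_max−F_min)/2 = 133.45 N; F_m = (F_max+F_min)/2 = 213.55 N
τ_a = K_W·8F_aD/(πd³) = 1.1303 × 65.028 = 73.497 MPa
τ_m = K_s·8F_mD/(πd³) = 1.0452 × 104.06 = 108.77 MPa
Goodman: 1/n_f = τ_a/S_se + τ_m/S_su = 73.497/437 + 108.77/1080 = 0.16819 + 0.10071 = 0.2689
n_f = 1/0.2689 = 3.719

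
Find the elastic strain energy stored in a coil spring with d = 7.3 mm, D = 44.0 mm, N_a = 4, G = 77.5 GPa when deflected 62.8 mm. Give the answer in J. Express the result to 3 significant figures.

k = Gd⁴/(8D³N_a) = (77.5×10³)(7.3⁴)/(8·44.0³·4) = 80.739 N/mm
U = ½kδ² = 0.5 × 80.739 × 62.8² = 1.5921e+05 N·mm = 159.21 J

159 J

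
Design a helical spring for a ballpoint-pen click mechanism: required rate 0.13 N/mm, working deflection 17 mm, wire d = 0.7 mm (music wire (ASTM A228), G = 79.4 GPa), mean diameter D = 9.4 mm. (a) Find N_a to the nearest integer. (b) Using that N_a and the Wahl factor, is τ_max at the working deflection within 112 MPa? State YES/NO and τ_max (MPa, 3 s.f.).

N_a = Gd⁴/(8D³k) = (79.4×10³)(0.7⁴)/(8·9.4³·0.13) = 22.07 → N_a = 22
Actual rate k = Gd⁴/(8D³·22) = 0.13041 N/mm
Working load F = kδ = 0.13041·17 = 2.217 N
C = 9.4/0.7 = 13.4286; K_W = (4C−1)/(4C−4)+0.615/C = 1.1061
τ_max = K_W·8FD/(πd³) = 1.1061·154.72 = 171.14 MPa
τ_max > 112 MPa → exceeds allowable

(a) 22 coils; (b) NO, τ_max = 171 MPa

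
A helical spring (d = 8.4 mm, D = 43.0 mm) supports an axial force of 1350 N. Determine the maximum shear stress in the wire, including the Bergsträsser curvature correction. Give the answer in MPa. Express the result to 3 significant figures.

321 MPa

Spring index C = D/d = 43.0/8.4 = 5.1190
K_B = (4C+2)/(4C−3) = 22.476/17.476 = 1.2861
τ₀ = 8FD/(πd³) = 8·1350·43.0/(π·8.4³) = 464400/1862 = 249.4 MPa
τ_max = K·τ₀ = 1.2861 × 249.4 = 320.76 MPa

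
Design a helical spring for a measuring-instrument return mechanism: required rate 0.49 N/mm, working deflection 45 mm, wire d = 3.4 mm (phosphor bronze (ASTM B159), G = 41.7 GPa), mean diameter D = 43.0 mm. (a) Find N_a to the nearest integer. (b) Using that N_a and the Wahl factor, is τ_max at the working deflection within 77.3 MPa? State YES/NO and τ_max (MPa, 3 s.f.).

(a) 18 coils; (b) YES, τ_max = 67.9 MPa

N_a = Gd⁴/(8D³k) = (41.7×10³)(3.4⁴)/(8·43.0³·0.49) = 17.88 → N_a = 18
Actual rate k = Gd⁴/(8D³·18) = 0.48673 N/mm
Working load F = kδ = 0.48673·45 = 21.903 N
C = 43.0/3.4 = 12.6471; K_W = (4C−1)/(4C−4)+0.615/C = 1.1130
τ_max = K_W·8FD/(πd³) = 1.1130·61.019 = 67.916 MPa
τ_max ≤ 77.3 MPa → acceptable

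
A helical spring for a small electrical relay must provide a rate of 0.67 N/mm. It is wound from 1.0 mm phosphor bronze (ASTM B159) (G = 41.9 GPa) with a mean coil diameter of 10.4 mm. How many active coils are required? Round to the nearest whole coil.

N_a = Gd⁴/(8D³k) = (41.9×10³ × 1.0⁴)/(8 × 10.4³ × 0.67)
    = 41900 / 6029.27 = 6.949 → 7 coils

7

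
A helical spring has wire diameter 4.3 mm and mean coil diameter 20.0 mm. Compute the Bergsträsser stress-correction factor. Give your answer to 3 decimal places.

C = D/d = 20.0/4.3 = 4.6512
K_B = (4C+2)/(4C−3) = 20.605/15.605 = 1.3204

1.320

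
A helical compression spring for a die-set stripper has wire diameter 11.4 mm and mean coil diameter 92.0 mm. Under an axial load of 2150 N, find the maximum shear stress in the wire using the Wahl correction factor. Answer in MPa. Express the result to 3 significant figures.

Spring index C = D/d = 92.0/11.4 = 8.0702
K_W = (4C−1)/(4C−4) + 0.615/C = 31.281/28.281 + 0.0762 = 1.1823
τ₀ = 8FD/(πd³) = 8·2150·92.0/(π·11.4³) = 1.5824e+06/4654.4 = 339.98 MPa
τ_max = K·τ₀ = 1.1823 × 339.98 = 401.95 MPa

402 MPa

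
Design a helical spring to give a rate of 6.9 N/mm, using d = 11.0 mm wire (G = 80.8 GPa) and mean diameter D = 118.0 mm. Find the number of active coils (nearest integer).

N_a = Gd⁴/(8D³k) = (80.8×10³ × 11.0⁴)/(8 × 118.0³ × 6.9)
    = 1.18299e+09 / 9.06954e+07 = 13.04 → 13 coils

13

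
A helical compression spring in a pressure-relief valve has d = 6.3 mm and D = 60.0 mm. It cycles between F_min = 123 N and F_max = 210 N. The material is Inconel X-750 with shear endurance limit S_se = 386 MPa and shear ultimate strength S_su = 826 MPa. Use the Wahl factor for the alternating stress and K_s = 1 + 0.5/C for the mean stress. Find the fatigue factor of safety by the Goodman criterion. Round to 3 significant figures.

4.78

C = D/d = 60.0/6.3 = 9.5238; K_W = (4C−1)/(4C−4)+0.615/C = 1.1526; K_s = 1+0.5/C = 1.0525
F_a = (F_max−F_min)/2 = 43.5 N; F_m = (F_max+F_min)/2 = 166.5 N
τ_a = K_W·8F_aD/(πd³) = 1.1526 × 26.58 = 30.635 MPa
τ_m = K_s·8F_mD/(πd³) = 1.0525 × 101.74 = 107.08 MPa
Goodman: 1/n_f = τ_a/S_se + τ_m/S_su = 30.635/386 + 107.08/826 = 0.07937 + 0.12964 = 0.209
n_f = 1/0.209 = 4.785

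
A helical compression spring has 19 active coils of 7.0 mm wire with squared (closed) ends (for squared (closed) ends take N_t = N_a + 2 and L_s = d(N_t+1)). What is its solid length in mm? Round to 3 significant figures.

154 mm

squared (closed) ends: N_t = N_a + 2 = 19 + 2 = 21
L_s = d·(N_t+1) = 7.0 × 22 = 154 mm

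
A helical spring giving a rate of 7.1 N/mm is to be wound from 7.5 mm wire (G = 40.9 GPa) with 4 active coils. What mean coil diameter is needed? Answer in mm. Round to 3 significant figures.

D = (Gd⁴/(8N_a·k))^(1/3) = (40.9×10³·7.5⁴/(8·4·7.1))^(1/3)
  = (569587)^(1/3) = 82.8934 mm

82.9 mm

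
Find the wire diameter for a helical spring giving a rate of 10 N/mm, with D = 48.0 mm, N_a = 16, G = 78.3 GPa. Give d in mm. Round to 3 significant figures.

d = (8D³N_a·k / G)^(1/4) = (8·48.0³·16·10 / (78.3×10³))^0.25
  = (1807.9)^0.25 = 6.5207 mm

6.52 mm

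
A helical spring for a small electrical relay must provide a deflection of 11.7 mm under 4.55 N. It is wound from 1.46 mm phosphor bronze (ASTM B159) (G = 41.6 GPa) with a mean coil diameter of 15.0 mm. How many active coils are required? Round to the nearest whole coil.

18

Required rate k = F/δ = 4.55/11.7 = 0.38889 N/mm
N_a = Gd⁴/(8D³k) = (41.6×10³ × 1.46⁴)/(8 × 15.0³ × 0.38889)
    = 189019 / 10500 = 18 → 18 coils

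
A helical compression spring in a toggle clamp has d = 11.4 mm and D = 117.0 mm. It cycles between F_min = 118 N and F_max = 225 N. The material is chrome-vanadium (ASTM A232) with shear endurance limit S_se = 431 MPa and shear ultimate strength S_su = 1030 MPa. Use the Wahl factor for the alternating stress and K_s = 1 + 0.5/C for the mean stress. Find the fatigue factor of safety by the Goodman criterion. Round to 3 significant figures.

15.7

C = D/d = 117.0/11.4 = 10.2632; K_W = (4C−1)/(4C−4)+0.615/C = 1.1409; K_s = 1+0.5/C = 1.0487
F_a = (F_max−F_min)/2 = 53.5 N; F_m = (F_max+F_min)/2 = 171.5 N
τ_a = K_W·8F_aD/(πd³) = 1.1409 × 10.759 = 12.275 MPa
τ_m = K_s·8F_mD/(πd³) = 1.0487 × 34.489 = 36.169 MPa
Goodman: 1/n_f = τ_a/S_se + τ_m/S_su = 12.275/431 + 36.169/1030 = 0.02848 + 0.03512 = 0.063595
n_f = 1/0.063595 = 15.72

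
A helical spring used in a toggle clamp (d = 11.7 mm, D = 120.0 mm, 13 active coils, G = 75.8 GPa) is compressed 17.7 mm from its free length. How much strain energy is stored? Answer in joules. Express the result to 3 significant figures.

k = Gd⁴/(8D³N_a) = (75.8×10³)(11.7⁴)/(8·120.0³·13) = 7.9038 N/mm
U = ½kδ² = 0.5 × 7.9038 × 17.7² = 1238.1 N·mm = 1.2381 J

1.24 J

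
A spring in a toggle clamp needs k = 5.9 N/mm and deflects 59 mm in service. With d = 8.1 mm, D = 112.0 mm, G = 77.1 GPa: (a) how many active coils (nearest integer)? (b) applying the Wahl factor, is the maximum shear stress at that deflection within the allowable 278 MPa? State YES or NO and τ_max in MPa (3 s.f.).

N_a = Gd⁴/(8D³k) = (77.1×10³)(8.1⁴)/(8·112.0³·5.9) = 5.005 → N_a = 5
Actual rate k = Gd⁴/(8D³·5) = 5.9058 N/mm
Working load F = kδ = 5.9058·59 = 348.44 N
C = 112.0/8.1 = 13.8272; K_W = (4C−1)/(4C−4)+0.615/C = 1.1029
τ_max = K_W·8FD/(πd³) = 1.1029·187 = 206.25 MPa
τ_max ≤ 278 MPa → acceptable

(a) 5 coils; (b) YES, τ_max = 206 MPa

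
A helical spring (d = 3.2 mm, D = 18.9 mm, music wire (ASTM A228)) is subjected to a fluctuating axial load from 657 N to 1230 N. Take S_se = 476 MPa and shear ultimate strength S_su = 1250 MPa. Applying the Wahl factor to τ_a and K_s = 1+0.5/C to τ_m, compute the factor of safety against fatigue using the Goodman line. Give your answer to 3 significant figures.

C = D/d = 18.9/3.2 = 5.9062; K_W = (4C−1)/(4C−4)+0.615/C = 1.2570; K_s = 1+0.5/C = 1.0847
F_a = (F_max−F_min)/2 = 286.5 N; F_m = (F_max+F_min)/2 = 943.5 N
τ_a = K_W·8F_aD/(πd³) = 1.2570 × 420.8 = 528.94 MPa
τ_m = K_s·8F_mD/(πd³) = 1.0847 × 1385.8 = 1503.1 MPa
Goodman: 1/n_f = τ_a/S_se + τ_m/S_su = 528.94/476 + 1503.1/1250 = 1.11123 + 1.20247 = 2.3137
n_f = 1/2.3137 = 0.4322

0.432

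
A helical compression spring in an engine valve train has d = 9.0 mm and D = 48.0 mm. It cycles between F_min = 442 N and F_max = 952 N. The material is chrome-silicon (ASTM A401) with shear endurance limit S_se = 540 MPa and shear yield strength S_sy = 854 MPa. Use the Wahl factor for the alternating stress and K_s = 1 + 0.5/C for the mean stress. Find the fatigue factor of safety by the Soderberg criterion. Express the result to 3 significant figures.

3.97

C = D/d = 48.0/9.0 = 5.3333; K_W = (4C−1)/(4C−4)+0.615/C = 1.2884; K_s = 1+0.5/C = 1.0938
F_a = (F_max−F_min)/2 = 255 N; F_m = (F_max+F_min)/2 = 697 N
τ_a = K_W·8F_aD/(πd³) = 1.2884 × 42.756 = 55.086 MPa
τ_m = K_s·8F_mD/(πd³) = 1.0938 × 116.87 = 127.82 MPa
Soderberg: 1/n_f = τ_a/S_se + τ_m/S_sy = 55.086/540 + 127.82/854 = 0.10201 + 0.14967 = 0.25169
n_f = 1/0.25169 = 3.973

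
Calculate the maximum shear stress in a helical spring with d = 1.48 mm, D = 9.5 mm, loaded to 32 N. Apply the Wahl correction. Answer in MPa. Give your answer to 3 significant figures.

Spring index C = D/d = 9.5/1.48 = 6.4189
K_W = (4C−1)/(4C−4) + 0.615/C = 24.676/21.676 + 0.0958 = 1.2342
τ₀ = 8FD/(πd³) = 8·32·9.5/(π·1.48³) = 2432/10.184 = 238.8 MPa
τ_max = K·τ₀ = 1.2342 × 238.8 = 294.73 MPa

295 MPa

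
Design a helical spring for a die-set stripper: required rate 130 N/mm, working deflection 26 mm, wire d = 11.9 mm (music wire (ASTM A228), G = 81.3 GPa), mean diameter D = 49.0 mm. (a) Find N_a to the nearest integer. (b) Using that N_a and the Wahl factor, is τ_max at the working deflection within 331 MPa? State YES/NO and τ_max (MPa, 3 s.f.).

N_a = Gd⁴/(8D³k) = (81.3×10³)(11.9⁴)/(8·49.0³·130) = 13.32 → N_a = 13
Actual rate k = Gd⁴/(8D³·13) = 133.25 N/mm
Working load F = kδ = 133.25·26 = 3464.4 N
C = 49.0/11.9 = 4.1176; K_W = (4C−1)/(4C−4)+0.615/C = 1.3899
τ_max = K_W·8FD/(πd³) = 1.3899·256.52 = 356.55 MPa
τ_max > 331 MPa → exceeds allowable

(a) 13 coils; (b) NO, τ_max = 357 MPa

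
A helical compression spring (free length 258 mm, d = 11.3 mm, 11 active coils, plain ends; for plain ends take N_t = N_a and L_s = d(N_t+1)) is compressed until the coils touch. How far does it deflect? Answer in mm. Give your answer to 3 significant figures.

N_t = 11; L_s = 11.3·12 = 135.6 mm
δ_solid = L₀ − L_s = 258 − 135.6 = 122.4 mm

122 mm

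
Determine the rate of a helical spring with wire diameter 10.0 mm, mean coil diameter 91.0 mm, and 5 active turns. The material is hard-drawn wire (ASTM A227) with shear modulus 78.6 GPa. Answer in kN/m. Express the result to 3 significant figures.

k = Gd⁴/(8D³N_a) = (78.6×10³ × 10.0⁴) / (8 × 91.0³ × 5)
  = 7.86e+08 / 3.01428e+07 = 26.076 N/mm

26.1 kN/m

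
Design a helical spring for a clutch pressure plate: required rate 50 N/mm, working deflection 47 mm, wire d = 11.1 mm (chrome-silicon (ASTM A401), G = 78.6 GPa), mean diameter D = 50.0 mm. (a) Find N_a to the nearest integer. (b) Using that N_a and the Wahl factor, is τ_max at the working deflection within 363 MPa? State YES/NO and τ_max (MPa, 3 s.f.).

N_a = Gd⁴/(8D³k) = (78.6×10³)(11.1⁴)/(8·50.0³·50) = 23.86 → N_a = 24
Actual rate k = Gd⁴/(8D³·24) = 49.717 N/mm
Working load F = kδ = 49.717·47 = 2336.7 N
C = 50.0/11.1 = 4.5045; K_W = (4C−1)/(4C−4)+0.615/C = 1.3505
τ_max = K_W·8FD/(πd³) = 1.3505·217.54 = 293.8 MPa
τ_max ≤ 363 MPa → acceptable

(a) 24 coils; (b) YES, τ_max = 294 MPa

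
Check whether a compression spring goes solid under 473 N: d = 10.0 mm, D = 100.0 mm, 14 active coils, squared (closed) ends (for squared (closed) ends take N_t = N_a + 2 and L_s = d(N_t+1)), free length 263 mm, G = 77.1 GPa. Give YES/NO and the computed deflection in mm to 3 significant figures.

k = Gd⁴/(8D³N_a) = (77.1×10³)(10.0⁴)/(8·100.0³·14) = 6.8839 N/mm
N_t = 16; L_s = 10.0·17 = 170 mm; δ_solid = L₀ − L_s = 263 − 170 = 93 mm
δ = F/k = 473/6.8839 = 68.711 mm
δ < δ_solid → spring does not go solid

NO, δ = 68.7 mm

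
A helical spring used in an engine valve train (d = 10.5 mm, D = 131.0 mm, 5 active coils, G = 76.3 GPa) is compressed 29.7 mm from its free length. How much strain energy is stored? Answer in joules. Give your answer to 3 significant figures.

4.55 J

k = Gd⁴/(8D³N_a) = (76.3×10³)(10.5⁴)/(8·131.0³·5) = 10.314 N/mm
U = ½kδ² = 0.5 × 10.314 × 29.7² = 4548.7 N·mm = 4.5487 J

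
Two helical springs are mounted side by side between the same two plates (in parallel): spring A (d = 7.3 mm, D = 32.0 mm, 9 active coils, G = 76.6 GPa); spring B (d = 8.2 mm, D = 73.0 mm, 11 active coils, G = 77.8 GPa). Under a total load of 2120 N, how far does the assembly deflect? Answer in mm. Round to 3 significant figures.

k_A = Gd⁴/(8D³N_a) = (76.6×10³)(7.3⁴)/(8·32.0³·9) = 92.201 N/mm
k_B = Gd⁴/(8D³N_a) = (77.8×10³)(8.2⁴)/(8·73.0³·11) = 10.275 N/mm
Parallel: k_eq = 92.201 + 10.275 = 102.48 N/mm
δ = F/k_eq = 2120/102.48 = 20.688 mm

20.7 mm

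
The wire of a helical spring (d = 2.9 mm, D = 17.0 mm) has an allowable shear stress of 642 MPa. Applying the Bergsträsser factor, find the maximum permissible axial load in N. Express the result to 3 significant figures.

291 N

C = D/d = 17.0/2.9 = 5.8621
K_B = (4C+2)/(4C−3) = 25.448/20.448 = 1.2445
τ_max = K·8FD/(πd³) → F_max = τ_allow·πd³/(8DK)
F_max = 642·π·2.9³/(8·17.0·1.2445) = 49190/169.25 = 290.63 N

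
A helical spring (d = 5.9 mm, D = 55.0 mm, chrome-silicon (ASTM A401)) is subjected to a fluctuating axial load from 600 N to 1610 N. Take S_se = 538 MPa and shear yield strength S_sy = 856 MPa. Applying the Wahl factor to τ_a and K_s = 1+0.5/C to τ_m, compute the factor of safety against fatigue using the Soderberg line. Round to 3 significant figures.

C = D/d = 55.0/5.9 = 9.3220; K_W = (4C−1)/(4C−4)+0.615/C = 1.1561; K_s = 1+0.5/C = 1.0536
F_a = (F_max−F_min)/2 = 505 N; F_m = (F_max+F_min)/2 = 1105 N
τ_a = K_W·8F_aD/(πd³) = 1.1561 × 344.38 = 398.14 MPa
τ_m = K_s·8F_mD/(πd³) = 1.0536 × 753.54 = 793.96 MPa
Soderberg: 1/n_f = τ_a/S_se + τ_m/S_sy = 398.14/538 + 793.96/856 = 0.74003 + 0.92753 = 1.6676
n_f = 1/1.6676 = 0.5997

0.600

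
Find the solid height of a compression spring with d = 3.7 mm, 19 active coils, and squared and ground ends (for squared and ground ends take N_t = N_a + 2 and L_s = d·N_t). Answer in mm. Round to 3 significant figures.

77.7 mm

squared and ground ends: N_t = N_a + 2 = 19 + 2 = 21
L_s = d·N_t = 3.7 × 21 = 77.7 mm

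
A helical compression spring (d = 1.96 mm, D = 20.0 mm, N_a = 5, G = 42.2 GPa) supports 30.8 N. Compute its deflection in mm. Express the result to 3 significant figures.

k = Gd⁴/(8D³N_a) = (42.2×10³)(1.96⁴)/(8·20.0³·5) = 1.9462 N/mm
δ = F/k = 30.8 / 1.9462 = 15.826 mm

15.8 mm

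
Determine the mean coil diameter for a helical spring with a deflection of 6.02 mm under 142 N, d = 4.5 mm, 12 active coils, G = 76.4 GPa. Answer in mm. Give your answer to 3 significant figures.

24.0 mm

Required rate k = F/δ = 142/6.02 = 23.588 N/mm
D = (Gd⁴/(8N_a·k))^(1/3) = (76.4×10³·4.5⁴/(8·12·23.588))^(1/3)
  = (13835)^(1/3) = 24.0064 mm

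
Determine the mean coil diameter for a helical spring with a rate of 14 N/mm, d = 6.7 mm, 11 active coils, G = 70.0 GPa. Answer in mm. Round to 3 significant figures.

48.6 mm

D = (Gd⁴/(8N_a·k))^(1/3) = (70.0×10³·6.7⁴/(8·11·14))^(1/3)
  = (114495)^(1/3) = 48.5582 mm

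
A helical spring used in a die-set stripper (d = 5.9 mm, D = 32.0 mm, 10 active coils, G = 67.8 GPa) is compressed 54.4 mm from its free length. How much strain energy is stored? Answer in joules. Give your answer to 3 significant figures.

k = Gd⁴/(8D³N_a) = (67.8×10³)(5.9⁴)/(8·32.0³·10) = 31.34 N/mm
U = ½kδ² = 0.5 × 31.34 × 54.4² = 46373 N·mm = 46.373 J

46.4 J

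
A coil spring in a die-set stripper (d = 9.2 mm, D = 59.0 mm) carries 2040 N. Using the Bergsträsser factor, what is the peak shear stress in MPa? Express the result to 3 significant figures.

480 MPa

Spring index C = D/d = 59.0/9.2 = 6.4130
K_B = (4C+2)/(4C−3) = 27.652/22.652 = 1.2207
τ₀ = 8FD/(πd³) = 8·2040·59.0/(π·9.2³) = 962880/2446.3 = 393.6 MPa
τ_max = K·τ₀ = 1.2207 × 393.6 = 480.48 MPa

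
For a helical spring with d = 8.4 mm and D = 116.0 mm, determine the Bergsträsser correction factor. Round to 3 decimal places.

C = D/d = 116.0/8.4 = 13.8095
K_B = (4C+2)/(4C−3) = 57.238/52.238 = 1.0957

1.096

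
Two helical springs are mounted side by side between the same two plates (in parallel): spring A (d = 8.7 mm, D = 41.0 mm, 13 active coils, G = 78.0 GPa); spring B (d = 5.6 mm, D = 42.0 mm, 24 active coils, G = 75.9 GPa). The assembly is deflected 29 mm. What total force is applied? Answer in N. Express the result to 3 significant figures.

1960 N

k_A = Gd⁴/(8D³N_a) = (78.0×10³)(8.7⁴)/(8·41.0³·13) = 62.343 N/mm
k_B = Gd⁴/(8D³N_a) = (75.9×10³)(5.6⁴)/(8·42.0³·24) = 5.2474 N/mm
Parallel: k_eq = 62.343 + 5.2474 = 67.59 N/mm
F = k_eq·δ = 67.59·29 = 1960.1 N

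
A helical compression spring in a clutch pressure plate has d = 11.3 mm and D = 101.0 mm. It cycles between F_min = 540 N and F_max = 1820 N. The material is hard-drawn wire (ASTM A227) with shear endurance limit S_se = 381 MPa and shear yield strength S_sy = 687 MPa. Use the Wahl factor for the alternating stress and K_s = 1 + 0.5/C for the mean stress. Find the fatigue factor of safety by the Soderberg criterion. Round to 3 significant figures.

1.49

C = D/d = 101.0/11.3 = 8.9381; K_W = (4C−1)/(4C−4)+0.615/C = 1.1633; K_s = 1+0.5/C = 1.0559
F_a = (F_max−F_min)/2 = 640 N; F_m = (F_max+F_min)/2 = 1180 N
τ_a = K_W·8F_aD/(πd³) = 1.1633 × 114.08 = 132.71 MPa
τ_m = K_s·8F_mD/(πd³) = 1.0559 × 210.33 = 222.1 MPa
Soderberg: 1/n_f = τ_a/S_se + τ_m/S_sy = 132.71/381 + 222.1/687 = 0.34831 + 0.32329 = 0.6716
n_f = 1/0.6716 = 1.489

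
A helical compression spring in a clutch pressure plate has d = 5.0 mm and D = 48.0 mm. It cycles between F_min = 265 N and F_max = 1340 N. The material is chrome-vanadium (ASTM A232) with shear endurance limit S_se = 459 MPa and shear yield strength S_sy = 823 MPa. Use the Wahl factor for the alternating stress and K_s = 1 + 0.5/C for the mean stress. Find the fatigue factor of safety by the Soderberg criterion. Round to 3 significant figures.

C = D/d = 48.0/5.0 = 9.6000; K_W = (4C−1)/(4C−4)+0.615/C = 1.1513; K_s = 1+0.5/C = 1.0521
F_a = (F_max−F_min)/2 = 537.5 N; F_m = (F_max+F_min)/2 = 802.5 N
τ_a = K_W·8F_aD/(πd³) = 1.1513 × 525.59 = 605.1 MPa
τ_m = K_s·8F_mD/(πd³) = 1.0521 × 784.72 = 825.59 MPa
Soderberg: 1/n_f = τ_a/S_se + τ_m/S_sy = 605.1/459 + 825.59/823 = 1.31830 + 1.00315 = 2.3215
n_f = 1/2.3215 = 0.4308

0.431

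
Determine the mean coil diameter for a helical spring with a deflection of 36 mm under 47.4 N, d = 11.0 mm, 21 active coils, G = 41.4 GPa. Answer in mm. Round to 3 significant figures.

140 mm

Required rate k = F/δ = 47.4/36 = 1.3167 N/mm
D = (Gd⁴/(8N_a·k))^(1/3) = (41.4×10³·11.0⁴/(8·21·1.3167))^(1/3)
  = (2.74022e+06)^(1/3) = 139.9357 mm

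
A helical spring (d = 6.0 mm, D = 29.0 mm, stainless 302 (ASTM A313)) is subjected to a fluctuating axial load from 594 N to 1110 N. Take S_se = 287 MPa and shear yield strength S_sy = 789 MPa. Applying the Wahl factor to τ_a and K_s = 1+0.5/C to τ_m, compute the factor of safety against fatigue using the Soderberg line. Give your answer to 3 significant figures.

C = D/d = 29.0/6.0 = 4.8333; K_W = (4C−1)/(4C−4)+0.615/C = 1.3229; K_s = 1+0.5/C = 1.1034
F_a = (F_max−F_min)/2 = 258 N; F_m = (F_max+F_min)/2 = 852 N
τ_a = K_W·8F_aD/(πd³) = 1.3229 × 88.207 = 116.69 MPa
τ_m = K_s·8F_mD/(πd³) = 1.1034 × 291.29 = 321.42 MPa
Soderberg: 1/n_f = τ_a/S_se + τ_m/S_sy = 116.69/287 + 321.42/789 = 0.40658 + 0.40738 = 0.81396
n_f = 1/0.81396 = 1.229

1.23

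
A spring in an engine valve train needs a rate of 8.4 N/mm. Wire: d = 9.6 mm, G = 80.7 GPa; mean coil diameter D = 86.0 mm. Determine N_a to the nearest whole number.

N_a = Gd⁴/(8D³k) = (80.7×10³ × 9.6⁴)/(8 × 86.0³ × 8.4)
    = 6.85423e+08 / 4.2743e+07 = 16.04 → 16 coils

16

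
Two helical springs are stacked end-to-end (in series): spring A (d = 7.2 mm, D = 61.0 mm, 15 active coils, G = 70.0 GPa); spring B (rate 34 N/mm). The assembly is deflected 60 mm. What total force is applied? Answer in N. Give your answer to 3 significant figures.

344 N

k_A = Gd⁴/(8D³N_a) = (70.0×10³)(7.2⁴)/(8·61.0³·15) = 6.9065 N/mm
Series: 1/k_eq = 1/6.9065 + 1/34 = 0.1742; k_eq = 5.7404 N/mm
F = k_eq·δ = 5.7404·60 = 344.43 N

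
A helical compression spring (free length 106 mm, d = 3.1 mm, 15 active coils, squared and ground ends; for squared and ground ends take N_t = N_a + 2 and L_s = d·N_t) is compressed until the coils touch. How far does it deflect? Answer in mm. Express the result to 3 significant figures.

53.3 mm

N_t = 17; L_s = 3.1·17 = 52.7 mm
δ_solid = L₀ − L_s = 106 − 52.7 = 53.3 mm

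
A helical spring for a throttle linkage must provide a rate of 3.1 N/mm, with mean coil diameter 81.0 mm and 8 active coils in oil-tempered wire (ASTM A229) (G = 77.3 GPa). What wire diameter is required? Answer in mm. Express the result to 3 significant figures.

6.08 mm

d = (8D³N_a·k / G)^(1/4) = (8·81.0³·8·3.1 / (77.3×10³))^0.25
  = (1364)^0.25 = 6.0772 mm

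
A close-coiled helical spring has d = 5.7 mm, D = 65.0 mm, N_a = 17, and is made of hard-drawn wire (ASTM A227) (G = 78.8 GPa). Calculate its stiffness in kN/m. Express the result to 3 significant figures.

2.23 kN/m

k = Gd⁴/(8D³N_a) = (78.8×10³ × 5.7⁴) / (8 × 65.0³ × 17)
  = 8.31813e+07 / 3.7349e+07 = 2.2271 N/mm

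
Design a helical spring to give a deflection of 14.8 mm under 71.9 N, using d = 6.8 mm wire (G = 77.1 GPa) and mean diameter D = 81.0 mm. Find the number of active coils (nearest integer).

Required rate k = F/δ = 71.9/14.8 = 4.8581 N/mm
N_a = Gd⁴/(8D³k) = (77.1×10³ × 6.8⁴)/(8 × 81.0³ × 4.8581)
    = 1.6485e+08 / 2.06544e+07 = 7.981 → 8 coils

8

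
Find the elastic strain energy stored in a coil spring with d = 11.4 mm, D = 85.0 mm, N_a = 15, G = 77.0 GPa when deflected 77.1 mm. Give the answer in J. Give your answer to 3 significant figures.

52.5 J

k = Gd⁴/(8D³N_a) = (77.0×10³)(11.4⁴)/(8·85.0³·15) = 17.647 N/mm
U = ½kδ² = 0.5 × 17.647 × 77.1² = 52451 N·mm = 52.451 J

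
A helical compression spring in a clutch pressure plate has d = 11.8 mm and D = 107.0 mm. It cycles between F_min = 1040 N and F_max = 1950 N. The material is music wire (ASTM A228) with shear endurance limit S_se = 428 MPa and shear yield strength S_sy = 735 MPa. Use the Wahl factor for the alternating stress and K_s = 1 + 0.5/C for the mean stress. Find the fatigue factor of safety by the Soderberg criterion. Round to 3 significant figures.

C = D/d = 107.0/11.8 = 9.0678; K_W = (4C−1)/(4C−4)+0.615/C = 1.1608; K_s = 1+0.5/C = 1.0551
F_a = (F_max−F_min)/2 = 455 N; F_m = (F_max+F_min)/2 = 1495 N
τ_a = K_W·8F_aD/(πd³) = 1.1608 × 75.455 = 87.587 MPa
τ_m = K_s·8F_mD/(πd³) = 1.0551 × 247.92 = 261.59 MPa
Soderberg: 1/n_f = τ_a/S_se + τ_m/S_sy = 87.587/428 + 261.59/735 = 0.20464 + 0.35591 = 0.56055
n_f = 1/0.56055 = 1.784

1.78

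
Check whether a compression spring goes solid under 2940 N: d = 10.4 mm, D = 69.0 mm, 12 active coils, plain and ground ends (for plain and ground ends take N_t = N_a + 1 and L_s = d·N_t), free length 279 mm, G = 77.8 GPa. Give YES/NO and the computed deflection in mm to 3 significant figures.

NO, δ = 102 mm

k = Gd⁴/(8D³N_a) = (77.8×10³)(10.4⁴)/(8·69.0³·12) = 28.86 N/mm
N_t = 13; L_s = 10.4·13 = 135.2 mm; δ_solid = L₀ − L_s = 279 − 135.2 = 143.8 mm
δ = F/k = 2940/28.86 = 101.87 mm
δ < δ_solid → spring does not go solid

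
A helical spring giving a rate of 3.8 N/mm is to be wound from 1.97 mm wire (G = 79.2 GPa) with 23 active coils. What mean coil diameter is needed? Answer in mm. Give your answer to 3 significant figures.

D = (Gd⁴/(8N_a·k))^(1/3) = (79.2×10³·1.97⁴/(8·23·3.8))^(1/3)
  = (1706.04)^(1/3) = 11.9489 mm

11.9 mm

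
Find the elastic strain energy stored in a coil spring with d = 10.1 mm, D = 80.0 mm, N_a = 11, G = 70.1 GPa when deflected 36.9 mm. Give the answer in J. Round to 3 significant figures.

11.0 J

k = Gd⁴/(8D³N_a) = (70.1×10³)(10.1⁴)/(8·80.0³·11) = 16.19 N/mm
U = ½kδ² = 0.5 × 16.19 × 36.9² = 11022 N·mm = 11.022 J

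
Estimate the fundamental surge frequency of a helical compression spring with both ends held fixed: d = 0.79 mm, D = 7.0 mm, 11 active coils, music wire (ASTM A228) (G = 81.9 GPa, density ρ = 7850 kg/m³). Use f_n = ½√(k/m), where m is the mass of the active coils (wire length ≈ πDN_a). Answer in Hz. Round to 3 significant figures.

k = Gd⁴/(8D³N_a) = (81.9×10³)(0.79⁴)/(8·7.0³·11) = 1.0569 N/mm = 1056.9 N/m
Wire length L = πDN_a = π·7.0·11 = 241.9 mm
m = ρ·(πd²/4)·L = 7850 × 0.49017×10⁻⁶ m² × 0.2419 m = 0.0009308 kg
f_n = ½√(k/m) = 0.5·√(1056.9/0.0009308) = 0.5·√(1.1354e+06) = 532.78 Hz

533 Hz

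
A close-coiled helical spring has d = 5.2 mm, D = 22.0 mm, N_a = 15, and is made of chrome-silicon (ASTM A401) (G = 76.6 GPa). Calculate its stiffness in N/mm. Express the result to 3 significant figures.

k = Gd⁴/(8D³N_a) = (76.6×10³ × 5.2⁴) / (8 × 22.0³ × 15)
  = 5.6007e+07 / 1.27776e+06 = 43.832 N/mm

43.8 N/mm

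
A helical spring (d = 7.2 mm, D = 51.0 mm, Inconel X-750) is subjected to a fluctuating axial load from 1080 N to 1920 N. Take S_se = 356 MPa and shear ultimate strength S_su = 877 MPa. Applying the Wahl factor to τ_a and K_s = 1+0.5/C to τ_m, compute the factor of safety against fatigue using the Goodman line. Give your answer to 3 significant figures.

0.882

C = D/d = 51.0/7.2 = 7.0833; K_W = (4C−1)/(4C−4)+0.615/C = 1.2101; K_s = 1+0.5/C = 1.0706
F_a = (F_max−F_min)/2 = 420 N; F_m = (F_max+F_min)/2 = 1500 N
τ_a = K_W·8F_aD/(πd³) = 1.2101 × 146.14 = 176.84 MPa
τ_m = K_s·8F_mD/(πd³) = 1.0706 × 521.92 = 558.76 MPa
Goodman: 1/n_f = τ_a/S_se + τ_m/S_su = 176.84/356 + 558.76/877 = 0.49675 + 0.63713 = 1.1339
n_f = 1/1.1339 = 0.8819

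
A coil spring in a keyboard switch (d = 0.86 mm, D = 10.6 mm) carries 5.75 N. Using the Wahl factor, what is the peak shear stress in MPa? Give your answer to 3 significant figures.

Spring index C = D/d = 10.6/0.86 = 12.3256
K_W = (4C−1)/(4C−4) + 0.615/C = 48.302/45.302 + 0.0499 = 1.1161
τ₀ = 8FD/(πd³) = 8·5.75·10.6/(π·0.86³) = 487.6/1.9982 = 244.02 MPa
τ_max = K·τ₀ = 1.1161 × 244.02 = 272.35 MPa

272 MPa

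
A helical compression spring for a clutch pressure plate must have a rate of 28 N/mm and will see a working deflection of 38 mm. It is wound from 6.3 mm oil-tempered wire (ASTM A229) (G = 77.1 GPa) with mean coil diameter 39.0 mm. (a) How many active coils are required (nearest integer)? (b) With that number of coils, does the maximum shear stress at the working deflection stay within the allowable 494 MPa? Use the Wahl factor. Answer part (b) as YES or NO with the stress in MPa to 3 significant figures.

N_a = Gd⁴/(8D³k) = (77.1×10³)(6.3⁴)/(8·39.0³·28) = 9.141 → N_a = 9
Actual rate k = Gd⁴/(8D³·9) = 28.437 N/mm
Working load F = kδ = 28.437·38 = 1080.6 N
C = 39.0/6.3 = 6.1905; K_W = (4C−1)/(4C−4)+0.615/C = 1.2438
τ_max = K_W·8FD/(πd³) = 1.2438·429.2 = 533.85 MPa
τ_max > 494 MPa → exceeds allowable

(a) 9 coils; (b) NO, τ_max = 534 MPa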